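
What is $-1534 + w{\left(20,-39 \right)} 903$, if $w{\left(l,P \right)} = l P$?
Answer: $-705874$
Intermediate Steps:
$w{\left(l,P \right)} = P l$
$-1534 + w{\left(20,-39 \right)} 903 = -1534 + \left(-39\right) 20 \cdot 903 = -1534 - 704340 = -705874$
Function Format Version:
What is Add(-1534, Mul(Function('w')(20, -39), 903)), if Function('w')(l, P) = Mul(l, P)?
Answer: -705874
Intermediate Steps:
Function('w')(l, P) = Mul(P, l)
Add(-1534, Mul(Function('w')(20, -39), 903)) = Add(-1534, Mul(Mul(-39, 20), 903)) = Add(-1534, Mul(-780, 903)) = Add(-1534, -704340) = -705874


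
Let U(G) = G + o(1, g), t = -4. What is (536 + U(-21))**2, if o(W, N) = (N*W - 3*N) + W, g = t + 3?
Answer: 268324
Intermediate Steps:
g = -1 (g = -4 + 3 = -1)
o(W, N) = W - 3*N + N*W (o(W, N) = (-3*N + N*W) + W = W - 3*N + N*W)
U(G) = 3 + G (U(G) = G + (1 - 3*(-1) - 1*1) = G + (1 + 3 - 1) = G + 3 = 3 + G)
(536 + U(-21))**2 = (536 + (3 - 21))**2 = (536 - 18)**2 = 518**2 = 268324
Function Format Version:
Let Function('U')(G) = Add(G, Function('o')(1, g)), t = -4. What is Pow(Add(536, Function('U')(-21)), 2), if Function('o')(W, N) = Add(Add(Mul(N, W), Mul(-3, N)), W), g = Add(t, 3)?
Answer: 268324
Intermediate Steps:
g = -1 (g = Add(-4, 3) = -1)
Function('o')(W, N) = Add(W, Mul(-3, N), Mul(N, W)) (Function('o')(W, N) = Add(Add(Mul(-3, N), Mul(N, W)), W) = Add(W, Mul(-3, N), Mul(N, W)))
Function('U')(G) = Add(3, G) (Function('U')(G) = Add(G, Add(1, Mul(-3, -1), Mul(-1, 1))) = Add(G, Add(1, 3, -1)) = Add(G, 3) = Add(3, G))
Pow(Add(536, Function('U')(-21)), 2) = Pow(Add(536, Add(3, -21)), 2) = Pow(Add(536, -18), 2) = Pow(518, 2) = 268324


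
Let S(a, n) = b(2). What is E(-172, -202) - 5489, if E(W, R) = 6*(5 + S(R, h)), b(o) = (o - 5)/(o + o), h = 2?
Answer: -10927/2 ≈ -5463.5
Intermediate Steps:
b(o) = (-5 + o)/(2*o) (b(o) = (-5 + o)/((2*o)) = (-5 + o)*(1/(2*o)) = (-5 + o)/(2*o))
S(a, n) = -¾ (S(a, n) = (½)*(-5 + 2)/2 = (½)*(½)*(-3) = -¾)
E(W, R) = 51/2 (E(W, R) = 6*(5 - ¾) = 6*(17/4) = 51/2)
E(-172, -202) - 5489 = 51/2 - 5489 = -10927/2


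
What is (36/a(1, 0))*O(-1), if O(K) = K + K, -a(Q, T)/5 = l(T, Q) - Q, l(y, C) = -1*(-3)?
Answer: 36/5 ≈ 7.2000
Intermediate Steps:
l(y, C) = 3
a(Q, T) = -15 + 5*Q (a(Q, T) = -5*(3 - Q) = -15 + 5*Q)
O(K) = 2*K
(36/a(1, 0))*O(-1) = (36/(-15 + 5*1))*(2*(-1)) = (36/(-15 + 5))*(-2) = (36/(-10))*(-2) = -⅒*36*(-2) = -18/5*(-2) = 36/5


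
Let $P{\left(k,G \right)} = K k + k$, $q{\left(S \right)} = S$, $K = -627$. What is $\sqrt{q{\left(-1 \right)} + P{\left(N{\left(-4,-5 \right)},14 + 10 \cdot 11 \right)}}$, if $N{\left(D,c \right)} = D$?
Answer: $\sqrt{2503} \approx 50.03$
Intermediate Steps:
$P{\left(k,G \right)} = - 626 k$ ($P{\left(k,G \right)} = - 627 k + k = - 626 k$)
$\sqrt{q{\left(-1 \right)} + P{\left(N{\left(-4,-5 \right)},14 + 10 \cdot 11 \right)}} = \sqrt{-1 - -2504} = \sqrt{-1 + 2504} = \sqrt{2503}$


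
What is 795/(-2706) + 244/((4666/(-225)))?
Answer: -25378145/2104366 ≈ -12.060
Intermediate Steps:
795/(-2706) + 244/((4666/(-225))) = 795*(-1/2706) + 244/((4666*(-1/225))) = -265/902 + 244/(-4666/225) = -265/902 + 244*(-225/4666) = -265/902 - 27450/2333 = -25378145/2104366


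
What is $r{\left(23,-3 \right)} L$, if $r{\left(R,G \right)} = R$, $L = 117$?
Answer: $2691$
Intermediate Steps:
$r{\left(23,-3 \right)} L = 23 \cdot 117 = 2691$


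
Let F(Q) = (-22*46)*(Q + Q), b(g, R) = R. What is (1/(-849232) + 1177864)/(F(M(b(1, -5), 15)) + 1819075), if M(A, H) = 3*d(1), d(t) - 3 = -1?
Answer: 1000279800447/1534503626992 ≈ 0.65186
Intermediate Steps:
d(t) = 2 (d(t) = 3 - 1 = 2)
M(A, H) = 6 (M(A, H) = 3*2 = 6)
F(Q) = -2024*Q
(1/(-849232) + 1177864)/(F(M(b(1, -5), 15)) + 1819075) = (1/(-849232) + 1177864)/(-2024*6 + 1819075) = (-1/849232 + 1177864)/(-12144 + 1819075) = (1000279800447/849232)/1806931 = (1000279800447/849232)*(1/1806931) = 1000279800447/1534503626992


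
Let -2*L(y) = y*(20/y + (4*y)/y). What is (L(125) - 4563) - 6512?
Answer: -11335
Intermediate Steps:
L(y) = -y*(4 + 20/y)/2 (L(y) = -y*(20/y + (4*y)/y)/2 = -y*(20/y + 4)/2 = -y*(4 + 20/y)/2)
(L(125) - 4563) - 6512 = ((-10 - 2*125) - 4563) - 6512 = ((-10 - 250) - 4563) - 6512 = (-260 - 4563) - 6512 = -4823 - 6512 = -11335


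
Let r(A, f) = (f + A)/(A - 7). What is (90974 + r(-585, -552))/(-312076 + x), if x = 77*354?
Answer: -53857745/168612256 ≈ -0.31942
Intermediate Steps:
r(A, f) = (A + f)/(-7 + A)
x = 27258
(90974 + r(-585, -552))/(-312076 + x) = (90974 + (-585 - 552)/(-7 - 585))/(-312076 + 27258) = (90974 - 1137/(-592))/(-284818) = (90974 - 1/592*(-1137))*(-1/284818) = (90974 + 1137/592)*(-1/284818) = (53857745/592)*(-1/284818) = -53857745/168612256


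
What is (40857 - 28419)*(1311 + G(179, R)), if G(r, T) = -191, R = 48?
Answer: 13930560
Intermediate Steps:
(40857 - 28419)*(1311 + G(179, R)) = (40857 - 28419)*(1311 - 191) = 12438*1120 = 13930560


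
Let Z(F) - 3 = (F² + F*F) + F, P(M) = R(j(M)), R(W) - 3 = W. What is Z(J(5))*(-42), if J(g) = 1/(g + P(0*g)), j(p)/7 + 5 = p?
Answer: -30268/243 ≈ -124.56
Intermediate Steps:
j(p) = -35 + 7*p
R(W) = 3 + W
P(M) = -32 + 7*M (P(M) = 3 + (-35 + 7*M) = -32 + 7*M)
J(g) = 1/(-32 + g) (J(g) = 1/(g + (-32 + 7*(0*g))) = 1/(g + (-32 + 7*0)) = 1/(g + (-32 + 0)) = 1/(g - 32) = 1/(-32 + g))
Z(F) = 3 + F + 2*F² (Z(F) = 3 + ((F² + F*F) + F) = 3 + ((F² + F²) + F) = 3 + (2*F² + F) = 3 + (F + 2*F²) = 3 + F + 2*F²)
Z(J(5))*(-42) = (3 + 1/(-32 + 5) + 2*(1/(-32 + 5))²)*(-42) = (3 + 1/(-27) + 2*(1/(-27))²)*(-42) = (3 - 1/27 + 2*(-1/27)²)*(-42) = (3 - 1/27 + 2*(1/729))*(-42) = (3 - 1/27 + 2/729)*(-42) = (2162/729)*(-42) = -30268/243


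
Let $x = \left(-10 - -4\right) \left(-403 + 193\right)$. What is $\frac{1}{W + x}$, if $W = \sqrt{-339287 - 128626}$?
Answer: $\frac{420}{685171} - \frac{i \sqrt{467913}}{2055513} \approx 0.00061299 - 0.00033278 i$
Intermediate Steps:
$W = i \sqrt{467913}$ ($W = \sqrt{-467913} = i \sqrt{467913} \approx 684.04 i$)
$x = 1260$ ($x = \left(-10 + 4\right) \left(-210\right) = \left(-6\right) \left(-210\right) = 1260$)
$\frac{1}{W + x} = \frac{1}{i \sqrt{467913} + 1260} = \frac{1}{1260 + i \sqrt{467913}}$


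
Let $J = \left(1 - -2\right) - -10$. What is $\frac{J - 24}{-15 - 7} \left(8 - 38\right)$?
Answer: $-15$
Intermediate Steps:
$J = 13$ ($J = \left(1 + 2\right) + 10 = 3 + 10 = 13$)
$\frac{J - 24}{-15 - 7} \left(8 - 38\right) = \frac{13 - 24}{-15 - 7} \left(8 - 38\right) = - \frac{11}{-22} \left(-30\right) = \left(-11\right) \left(- \frac{1}{22}\right) \left(-30\right) = \frac{1}{2} \left(-30\right) = -15$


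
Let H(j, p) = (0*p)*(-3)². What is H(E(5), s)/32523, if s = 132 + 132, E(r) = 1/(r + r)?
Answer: 0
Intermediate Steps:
E(r) = 1/(2*r)
s = 264
H(j, p) = 0 (H(j, p) = 0*9 = 0)
H(E(5), s)/32523 = 0/32523 = 0*(1/32523) = 0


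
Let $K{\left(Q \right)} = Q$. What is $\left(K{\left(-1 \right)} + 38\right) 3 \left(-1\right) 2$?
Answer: $-222$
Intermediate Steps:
$\left(K{\left(-1 \right)} + 38\right) 3 \left(-1\right) 2 = \left(-1 + 38\right) 3 \left(-1\right) 2 = 37 \left(\left(-3\right) 2\right) = 37 \left(-6\right) = -222$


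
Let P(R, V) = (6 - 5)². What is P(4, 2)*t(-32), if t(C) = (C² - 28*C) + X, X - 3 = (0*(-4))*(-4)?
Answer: 1923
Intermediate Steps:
P(R, V) = 1 (P(R, V) = 1² = 1)
X = 3 (X = 3 + (0*(-4))*(-4) = 3 + 0*(-4) = 3 + 0 = 3)
t(C) = 3 + C² - 28*C (t(C) = (C² - 28*C) + 3 = 3 + C² - 28*C)
P(4, 2)*t(-32) = 1*(3 + (-32)² - 28*(-32)) = 1*(3 + 1024 + 896) = 1*1923 = 1923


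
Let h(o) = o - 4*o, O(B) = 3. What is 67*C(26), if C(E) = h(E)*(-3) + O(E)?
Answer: 15879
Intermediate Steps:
h(o) = -3*o
C(E) = 3 + 9*E (C(E) = -3*E*(-3) + 3 = 9*E + 3 = 3 + 9*E)
67*C(26) = 67*(3 + 9*26) = 67*(3 + 234) = 67*237 = 15879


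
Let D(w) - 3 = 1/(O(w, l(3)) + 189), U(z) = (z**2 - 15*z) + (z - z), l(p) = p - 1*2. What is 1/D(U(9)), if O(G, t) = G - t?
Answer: 134/403 ≈ 0.33251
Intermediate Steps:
l(p) = -2 + p (l(p) = p - 2 = -2 + p)
U(z) = z**2 - 15*z (U(z) = (z**2 - 15*z) + 0 = z**2 - 15*z)
D(w) = 3 + 1/(188 + w) (D(w) = 3 + 1/((w - (-2 + 3)) + 189) = 3 + 1/((w - 1*1) + 189) = 3 + 1/((w - 1) + 189) = 3 + 1/((-1 + w) + 189) = 3 + 1/(188 + w))
1/D(U(9)) = 1/((565 + 3*(9*(-15 + 9)))/(188 + 9*(-15 + 9))) = 1/((565 + 3*(9*(-6)))/(188 + 9*(-6))) = 1/((565 + 3*(-54))/(188 - 54)) = 1/((565 - 162)/134) = 1/((1/134)*403) = 1/(403/134) = 134/403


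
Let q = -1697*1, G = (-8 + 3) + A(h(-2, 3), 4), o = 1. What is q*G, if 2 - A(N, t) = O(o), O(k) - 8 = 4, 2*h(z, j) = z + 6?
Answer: 25455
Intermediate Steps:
h(z, j) = 3 + z/2 (h(z, j) = (z + 6)/2 = (6 + z)/2 = 3 + z/2)
O(k) = 12 (O(k) = 8 + 4 = 12)
A(N, t) = -10 (A(N, t) = 2 - 1*12 = 2 - 12 = -10)
G = -15 (G = (-8 + 3) - 10 = -5 - 10 = -15)
q = -1697
q*G = -1697*(-15) = 25455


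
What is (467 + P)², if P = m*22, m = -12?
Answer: 41209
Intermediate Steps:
P = -264 (P = -12*22 = -264)
(467 + P)² = (467 - 264)² = 203² = 41209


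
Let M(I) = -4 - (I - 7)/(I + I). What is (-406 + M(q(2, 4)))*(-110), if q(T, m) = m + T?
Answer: 270545/6 ≈ 45091.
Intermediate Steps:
q(T, m) = T + m
M(I) = -4 - (-7 + I)/(2*I)
(-406 + M(q(2, 4)))*(-110) = (-406 + (7 - 9*(2 + 4))/(2*(2 + 4)))*(-110) = (-406 + (1/2)*(7 - 9*6)/6)*(-110) = (-406 + (1/2)*(1/6)*(7 - 54))*(-110) = (-406 + (1/2)*(1/6)*(-47))*(-110) = (-406 - 47/12)*(-110) = -4919/12*(-110) = 270545/6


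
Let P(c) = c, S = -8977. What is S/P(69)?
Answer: -8977/69 ≈ -130.10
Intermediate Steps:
S/P(69) = -8977/69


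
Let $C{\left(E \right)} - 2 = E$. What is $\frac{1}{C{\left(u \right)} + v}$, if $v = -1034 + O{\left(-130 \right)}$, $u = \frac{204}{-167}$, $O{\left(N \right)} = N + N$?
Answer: $- \frac{167}{215968} \approx -0.00077326$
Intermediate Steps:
$O{\left(N \right)} = 2 N$
$u = - \frac{204}{167}$ ($u = 204 \left(- \frac{1}{167}\right) = - \frac{204}{167} \approx -1.2216$)
$v = -1294$ ($v = -1034 + 2 \left(-130\right) = -1034 - 260 = -1294$)
$C{\left(E \right)} = 2 + E$
$\frac{1}{C{\left(u \right)} + v} = \frac{1}{\left(2 - \frac{204}{167}\right) - 1294} = \frac{1}{\frac{130}{167} - 1294} = \frac{1}{- \frac{215968}{167}} = - \frac{167}{215968}$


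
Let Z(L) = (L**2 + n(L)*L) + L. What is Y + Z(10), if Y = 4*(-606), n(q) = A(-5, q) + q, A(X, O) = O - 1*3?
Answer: -2144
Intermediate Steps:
A(X, O) = -3 + O (A(X, O) = O - 3 = -3 + O)
n(q) = -3 + 2*q (n(q) = (-3 + q) + q = -3 + 2*q)
Z(L) = L + L**2 + L*(-3 + 2*L) (Z(L) = (L**2 + (-3 + 2*L)*L) + L = (L**2 + L*(-3 + 2*L)) + L = L + L**2 + L*(-3 + 2*L))
Y = -2424
Y + Z(10) = -2424 + 10*(-2 + 3*10) = -2424 + 10*(-2 + 30) = -2424 + 10*28 = -2424 + 280 = -2144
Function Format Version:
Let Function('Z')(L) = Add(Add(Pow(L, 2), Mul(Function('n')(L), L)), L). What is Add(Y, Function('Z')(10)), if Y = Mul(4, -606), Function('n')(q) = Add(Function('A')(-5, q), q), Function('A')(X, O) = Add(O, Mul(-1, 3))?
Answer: -2144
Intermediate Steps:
Function('A')(X, O) = Add(-3, O) (Function('A')(X, O) = Add(O, -3) = Add(-3, O))
Function('n')(q) = Add(-3, Mul(2, q)) (Function('n')(q) = Add(Add(-3, q), q) = Add(-3, Mul(2, q)))
Function('Z')(L) = Add(L, Pow(L, 2), Mul(L, Add(-3, Mul(2, L)))) (Function('Z')(L) = Add(Add(Pow(L, 2), Mul(Add(-3, Mul(2, L)), L)), L) = Add(Add(Pow(L, 2), Mul(L, Add(-3, Mul(2, L)))), L) = Add(L, Pow(L, 2), Mul(L, Add(-3, Mul(2, L)))))
Y = -2424
Add(Y, Function('Z')(10)) = Add(-2424, Mul(10, Add(-2, Mul(3, 10)))) = Add(-2424, Mul(10, Add(-2, 30))) = Add(-2424, Mul(10, 28)) = Add(-2424, 280) = -2144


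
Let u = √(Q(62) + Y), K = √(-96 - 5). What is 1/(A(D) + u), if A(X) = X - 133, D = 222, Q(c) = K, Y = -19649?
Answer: 1/(89 + √(-19649 + I*√101)) ≈ 0.0032287 - 0.0050832*I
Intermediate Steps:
K = I*√101 (K = √(-101) = I*√101 ≈ 10.05*I)
Q(c) = I*√101
A(X) = -133 + X
u = √(-19649 + I*√101) (u = √(I*√101 - 19649) = √(-19649 + I*√101) ≈ 0.0358 + 140.17*I)
1/(A(D) + u) = 1/((-133 + 222) + √(-19649 + I*√101)) = 1/(89 + √(-19649 + I*√101))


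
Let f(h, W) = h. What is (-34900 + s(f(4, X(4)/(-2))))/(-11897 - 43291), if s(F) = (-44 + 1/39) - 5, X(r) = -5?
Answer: 681505/1076166 ≈ 0.63327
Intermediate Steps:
s(F) = -1910/39 (s(F) = (-44 + 1/39) - 5 = -1715/39 - 5 = -1910/39)
(-34900 + s(f(4, X(4)/(-2))))/(-11897 - 43291) = (-34900 - 1910/39)/(-11897 - 43291) = -1363010/39/(-55188) = -1363010/39*(-1/55188) = 681505/1076166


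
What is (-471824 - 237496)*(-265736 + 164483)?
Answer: 71820777960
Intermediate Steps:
(-471824 - 237496)*(-265736 + 164483) = -709320*(-101253) = 71820777960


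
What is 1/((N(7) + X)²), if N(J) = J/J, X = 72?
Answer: 1/5329 ≈ 0.00018765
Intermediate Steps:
N(J) = 1
1/((N(7) + X)²) = 1/((1 + 72)²) = 1/(73²) = 1/5329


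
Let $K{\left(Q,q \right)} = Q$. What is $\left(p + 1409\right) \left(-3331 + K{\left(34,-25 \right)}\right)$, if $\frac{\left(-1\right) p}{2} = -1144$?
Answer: $-12189009$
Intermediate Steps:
$p = 2288$ ($p = \left(-2\right) \left(-1144\right) = 2288$)
$\left(p + 1409\right) \left(-3331 + K{\left(34,-25 \right)}\right) = \left(2288 + 1409\right) \left(-3331 + 34\right) = 3697 \left(-3297\right) = -12189009$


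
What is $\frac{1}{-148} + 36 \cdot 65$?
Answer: $\frac{346319}{148} \approx 2340.0$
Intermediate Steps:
$\frac{1}{-148} + 36 \cdot 65 = - \frac{1}{148} + 2340 = \frac{346319}{148}$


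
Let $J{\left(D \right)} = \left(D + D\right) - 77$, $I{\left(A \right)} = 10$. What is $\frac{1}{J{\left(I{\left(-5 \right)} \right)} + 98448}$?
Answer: $\frac{1}{98391} \approx 1.0164 \cdot 10^{-5}$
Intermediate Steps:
$J{\left(D \right)} = -77 + 2 D$ ($J{\left(D \right)} = 2 D - 77 = -77 + 2 D$)
$\frac{1}{J{\left(I{\left(-5 \right)} \right)} + 98448} = \frac{1}{\left(-77 + 2 \cdot 10\right) + 98448} = \frac{1}{\left(-77 + 20\right) + 98448} = \frac{1}{-57 + 98448} = \frac{1}{98391}$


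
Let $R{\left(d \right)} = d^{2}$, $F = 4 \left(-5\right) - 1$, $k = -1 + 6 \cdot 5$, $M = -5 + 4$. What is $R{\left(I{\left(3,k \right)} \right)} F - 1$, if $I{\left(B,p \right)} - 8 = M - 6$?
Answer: $-22$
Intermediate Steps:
$M = -1$
$k = 29$ ($k = -1 + 30 = 29$)
$F = -21$ ($F = -20 - 1 = -21$)
$I{\left(B,p \right)} = 1$ ($I{\left(B,p \right)} = 8 - 7 = 1$)
$R{\left(I{\left(3,k \right)} \right)} F - 1 = 1^{2} \left(-21\right) - 1 = 1 \left(-21\right) - 1 = -21 - 1 = -22$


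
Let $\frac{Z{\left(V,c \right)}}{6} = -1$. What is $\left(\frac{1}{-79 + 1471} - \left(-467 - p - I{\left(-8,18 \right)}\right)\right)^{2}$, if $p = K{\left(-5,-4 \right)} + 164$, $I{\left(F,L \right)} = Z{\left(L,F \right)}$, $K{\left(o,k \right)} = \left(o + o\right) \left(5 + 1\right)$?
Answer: $\frac{618552363361}{1937664} \approx 3.1923 \cdot 10^{5}$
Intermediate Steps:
$Z{\left(V,c \right)} = -6$ ($Z{\left(V,c \right)} = 6 \left(-1\right) = -6$)
$K{\left(o,k \right)} = 12 o$ ($K{\left(o,k \right)} = 2 o 6 = 12 o$)
$I{\left(F,L \right)} = -6$
$p = 104$ ($p = 12 \left(-5\right) + 164 = -60 + 164 = 104$)
$\left(\frac{1}{-79 + 1471} - \left(-467 - p - I{\left(-8,18 \right)}\right)\right)^{2} = \left(\frac{1}{-79 + 1471} + \left(\left(104 - 6\right) - -467\right)\right)^{2} = \left(\frac{1}{1392} + \left(98 + 467\right)\right)^{2} = \left(\frac{1}{1392} + 565\right)^{2} = \left(\frac{786481}{1392}\right)^{2} = \frac{618552363361}{1937664}$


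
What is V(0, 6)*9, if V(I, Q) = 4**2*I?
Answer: 0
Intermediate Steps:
V(I, Q) = 16*I
V(0, 6)*9 = (16*0)*9 = 0*9 = 0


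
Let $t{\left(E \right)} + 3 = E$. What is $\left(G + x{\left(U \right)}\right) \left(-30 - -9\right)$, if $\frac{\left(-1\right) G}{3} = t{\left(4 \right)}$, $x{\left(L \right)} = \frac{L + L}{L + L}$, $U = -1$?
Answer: $42$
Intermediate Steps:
$t{\left(E \right)} = -3 + E$
$x{\left(L \right)} = 1$ ($x{\left(L \right)} = \frac{2 L}{2 L} = 2 L \frac{1}{2 L} = 1$)
$G = -3$ ($G = - 3 \left(-3 + 4\right) = \left(-3\right) 1 = -3$)
$\left(G + x{\left(U \right)}\right) \left(-30 - -9\right) = \left(-3 + 1\right) \left(-30 - -9\right) = - 2 \left(-30 + 9\right) = \left(-2\right) \left(-21\right) = 42$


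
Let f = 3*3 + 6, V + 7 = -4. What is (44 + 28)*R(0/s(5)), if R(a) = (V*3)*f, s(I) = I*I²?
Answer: -35640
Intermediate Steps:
V = -11 (V = -7 - 4 = -11)
f = 15 (f = 9 + 6 = 15)
s(I) = I³
R(a) = -495 (R(a) = -11*3*15 = -33*15 = -495)
(44 + 28)*R(0/s(5)) = (44 + 28)*(-495) = 72*(-495) = -35640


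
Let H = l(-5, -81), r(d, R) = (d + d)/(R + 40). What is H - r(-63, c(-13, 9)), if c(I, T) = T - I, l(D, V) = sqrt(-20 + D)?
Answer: 63/31 + 5*I ≈ 2.0323 + 5.0*I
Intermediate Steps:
r(d, R) = 2*d/(40 + R) (r(d, R) = (2*d)/(40 + R) = 2*d/(40 + R))
H = 5*I (H = sqrt(-20 - 5) = sqrt(-25) = 5*I ≈ 5.0*I)
H - r(-63, c(-13, 9)) = 5*I - 2*(-63)/(40 + (9 - 1*(-13))) = 5*I - 2*(-63)/(40 + (9 + 13)) = 5*I - 2*(-63)/(40 + 22) = 5*I - 2*(-63)/62 = 5*I - 1*(-63/31) = 5*I + 63/31 = 63/31 + 5*I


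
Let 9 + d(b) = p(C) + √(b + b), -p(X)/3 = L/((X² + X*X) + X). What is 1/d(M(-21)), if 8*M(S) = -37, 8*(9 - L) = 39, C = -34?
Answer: -2990831760/30005789353 - 166057088*I*√37/30005789353 ≈ -0.099675 - 0.033663*I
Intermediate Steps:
L = 33/8 (L = 9 - ⅛*39 = 9 - 39/8 = 33/8 ≈ 4.1250)
M(S) = -37/8 (M(S) = (⅛)*(-37) = -37/8)
p(X) = -99/(8*(X + 2*X²)) (p(X) = -99/(8*((X² + X*X) + X)) = -99/(8*((X² + X²) + X)) = -99/(8*(2*X² + X)) = -99/(8*(X + 2*X²)))
d(b) = -164115/18224 + √2*√b (d(b) = -9 + (-99/8/(-34*(1 + 2*(-34))) + √(b + b)) = -9 + (-99/8*(-1/34)/(1 - 68) + √(2*b)) = -9 + (-99/8*(-1/34)/(-67) + √2*√b) = -9 + (-99/8*(-1/34)*(-1/67) + √2*√b) = -9 + (-99/18224 + √2*√b) = -164115/18224 + √2*√b)
1/d(M(-21)) = 1/(-164115/18224 + √2*√(-37/8)) = 1/(-164115/18224 + √2*(I*√74/4)) = 1/(-164115/18224 + I*√37/2)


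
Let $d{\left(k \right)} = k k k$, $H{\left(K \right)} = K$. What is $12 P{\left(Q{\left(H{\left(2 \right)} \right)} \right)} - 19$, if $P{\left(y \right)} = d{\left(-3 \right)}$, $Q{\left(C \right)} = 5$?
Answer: $-343$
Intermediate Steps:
$d{\left(k \right)} = k^{3}$ ($d{\left(k \right)} = k^{2} k = k^{3}$)
$P{\left(y \right)} = -27$ ($P{\left(y \right)} = \left(-3\right)^{3} = -27$)
$12 P{\left(Q{\left(H{\left(2 \right)} \right)} \right)} - 19 = 12 \left(-27\right) - 19 = -324 - 19 = -343$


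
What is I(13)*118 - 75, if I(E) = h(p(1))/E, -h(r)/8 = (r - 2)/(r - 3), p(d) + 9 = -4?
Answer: -1860/13 ≈ -143.08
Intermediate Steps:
p(d) = -13 (p(d) = -9 - 4 = -13)
h(r) = -8*(-2 + r)/(-3 + r) (h(r) = -8*(r - 2)/(r - 3) = -8*(-2 + r)/(-3 + r))
I(E) = -15/(2*E) (I(E) = (8*(2 - 1*(-13))/(-3 - 13))/E = (8*(2 + 13)/(-16))/E = (8*(-1/16)*15)/E = -15/(2*E))
I(13)*118 - 75 = -15/2/13*118 - 75 = -15/2*1/13*118 - 75 = -15/26*118 - 75 = -885/13 - 75 = -1860/13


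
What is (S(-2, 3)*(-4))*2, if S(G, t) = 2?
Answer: -16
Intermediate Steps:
(S(-2, 3)*(-4))*2 = (2*(-4))*2 = -8*2 = -16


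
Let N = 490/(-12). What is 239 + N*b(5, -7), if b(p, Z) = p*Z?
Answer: 10009/6 ≈ 1668.2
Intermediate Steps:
N = -245/6 (N = 490*(-1/12) = -245/6 ≈ -40.833)
b(p, Z) = Z*p
239 + N*b(5, -7) = 239 - (-1715)*5/6 = 239 - 245/6*(-35) = 239 + 8575/6 = 10009/6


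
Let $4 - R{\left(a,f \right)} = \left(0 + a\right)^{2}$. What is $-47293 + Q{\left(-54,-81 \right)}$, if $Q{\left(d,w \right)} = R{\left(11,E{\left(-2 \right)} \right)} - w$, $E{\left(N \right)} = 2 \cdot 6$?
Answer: $-47329$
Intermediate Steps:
$E{\left(N \right)} = 12$
$R{\left(a,f \right)} = 4 - a^{2}$ ($R{\left(a,f \right)} = 4 - \left(0 + a\right)^{2} = 4 - a^{2}$)
$Q{\left(d,w \right)} = -117 - w$ ($Q{\left(d,w \right)} = \left(4 - 11^{2}\right) - w = \left(4 - 121\right) - w = -117 - w$)
$-47293 + Q{\left(-54,-81 \right)} = -47293 - 36 = -47329$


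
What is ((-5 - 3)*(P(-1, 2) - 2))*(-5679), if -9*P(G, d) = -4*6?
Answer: 30288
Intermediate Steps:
P(G, d) = 8/3 (P(G, d) = -(-4)*6/9 = -⅑*(-24) = 8/3)
((-5 - 3)*(P(-1, 2) - 2))*(-5679) = ((-5 - 3)*(8/3 - 2))*(-5679) = -8*⅔*(-5679) = -16/3*(-5679) = 30288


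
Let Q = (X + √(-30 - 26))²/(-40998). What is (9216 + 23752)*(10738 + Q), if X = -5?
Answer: 7256859372620/20499 + 329680*I*√14/20499 ≈ 3.5401e+8 + 60.176*I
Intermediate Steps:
Q = -(-5 + 2*I*√14)²/40998 (Q = (-5 + √(-30 - 26))²/(-40998) = (-5 + √(-56))²*(-1/40998) = (-5 + 2*I*√14)²*(-1/40998) = -(-5 + 2*I*√14)²/40998 ≈ 0.00075613 + 0.0018253*I)
(9216 + 23752)*(10738 + Q) = (9216 + 23752)*(10738 + (31/40998 + 10*I*√14/20499)) = 32968*(440236555/40998 + 10*I*√14/20499) = 7256859372620/20499 + 329680*I*√14/20499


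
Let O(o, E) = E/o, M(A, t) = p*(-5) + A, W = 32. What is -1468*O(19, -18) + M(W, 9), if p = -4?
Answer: 27412/19 ≈ 1442.7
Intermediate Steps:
M(A, t) = 20 + A (M(A, t) = -4*(-5) + A = 20 + A)
-1468*O(19, -18) + M(W, 9) = -(-26424)/19 + (20 + 32) = -(-26424)/19 + 52 = -1468*(-18/19) + 52 = 26424/19 + 52 = 27412/19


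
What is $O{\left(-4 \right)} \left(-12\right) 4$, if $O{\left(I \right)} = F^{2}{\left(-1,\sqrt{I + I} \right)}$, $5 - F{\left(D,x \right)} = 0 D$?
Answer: $-1200$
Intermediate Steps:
$F{\left(D,x \right)} = 5$ ($F{\left(D,x \right)} = 5 - 0 D = 5 - 0 = 5 + 0 = 5$)
$O{\left(I \right)} = 25$ ($O{\left(I \right)} = 5^{2} = 25$)
$O{\left(-4 \right)} \left(-12\right) 4 = 25 \left(-12\right) 4 = \left(-300\right) 4 = -1200$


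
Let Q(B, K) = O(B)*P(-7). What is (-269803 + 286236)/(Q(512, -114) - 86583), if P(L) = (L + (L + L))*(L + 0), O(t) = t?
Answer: -16433/11319 ≈ -1.4518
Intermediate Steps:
P(L) = 3*L**2 (P(L) = (L + 2*L)*L = (3*L)*L = 3*L**2)
Q(B, K) = 147*B (Q(B, K) = B*(3*(-7)**2) = B*(3*49) = B*147 = 147*B)
(-269803 + 286236)/(Q(512, -114) - 86583) = (-269803 + 286236)/(147*512 - 86583) = 16433/(75264 - 86583) = 16433/(-11319) = 16433*(-1/11319) = -16433/11319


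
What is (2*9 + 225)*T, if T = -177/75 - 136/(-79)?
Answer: -306423/1975 ≈ -155.15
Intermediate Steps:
T = -1261/1975 (T = -177*1/75 - 136*(-1/79) = -59/25 + 136/79 = -1261/1975 ≈ -0.63848)
(2*9 + 225)*T = (2*9 + 225)*(-1261/1975) = (18 + 225)*(-1261/1975) = 243*(-1261/1975) = -306423/1975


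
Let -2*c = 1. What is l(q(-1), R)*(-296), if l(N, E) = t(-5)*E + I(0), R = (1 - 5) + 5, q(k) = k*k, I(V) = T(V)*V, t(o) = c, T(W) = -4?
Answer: 148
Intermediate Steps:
c = -½ (c = -½*1 = -½ ≈ -0.50000)
t(o) = -½
I(V) = -4*V
q(k) = k²
R = 1 (R = -4 + 5 = 1)
l(N, E) = -E/2 (l(N, E) = -E/2 - 4*0 = -E/2 + 0 = -E/2)
l(q(-1), R)*(-296) = -½*1*(-296) = -½*(-296) = 148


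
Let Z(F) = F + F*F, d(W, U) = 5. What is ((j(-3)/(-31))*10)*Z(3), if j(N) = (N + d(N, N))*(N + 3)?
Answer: 0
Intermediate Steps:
j(N) = (3 + N)*(5 + N) (j(N) = (N + 5)*(N + 3) = (5 + N)*(3 + N) = (3 + N)*(5 + N))
Z(F) = F + F**2
((j(-3)/(-31))*10)*Z(3) = (((15 + (-3)**2 + 8*(-3))/(-31))*10)*(3*(1 + 3)) = (((15 + 9 - 24)*(-1/31))*10)*(3*4) = ((0*(-1/31))*10)*12 = (0*10)*12 = 0*12 = 0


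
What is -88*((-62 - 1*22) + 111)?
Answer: -2376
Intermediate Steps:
-88*((-62 - 1*22) + 111) = -88*((-62 - 22) + 111) = -88*(-84 + 111) = -88*27 = -2376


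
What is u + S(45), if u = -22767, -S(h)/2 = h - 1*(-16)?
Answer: -22889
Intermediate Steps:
S(h) = -32 - 2*h (S(h) = -2*(h - 1*(-16)) = -2*(h + 16) = -2*(16 + h) = -32 - 2*h)
u + S(45) = -22767 + (-32 - 2*45) = -22767 + (-32 - 90) = -22767 - 122 = -22889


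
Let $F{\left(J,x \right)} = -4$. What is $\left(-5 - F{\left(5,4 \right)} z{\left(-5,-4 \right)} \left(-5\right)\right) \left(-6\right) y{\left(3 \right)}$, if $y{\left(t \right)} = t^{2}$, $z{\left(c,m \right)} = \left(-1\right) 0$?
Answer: $270$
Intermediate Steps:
$z{\left(c,m \right)} = 0$
$\left(-5 - F{\left(5,4 \right)} z{\left(-5,-4 \right)} \left(-5\right)\right) \left(-6\right) y{\left(3 \right)} = \left(-5 - \left(-4\right) 0 \left(-5\right)\right) \left(-6\right) 3^{2} = \left(-5 - 0 \left(-5\right)\right) \left(-6\right) 9 = \left(-5 - 0\right) \left(-6\right) 9 = \left(-5 + 0\right) \left(-6\right) 9 = \left(-5\right) \left(-6\right) 9 = 30 \cdot 9 = 270$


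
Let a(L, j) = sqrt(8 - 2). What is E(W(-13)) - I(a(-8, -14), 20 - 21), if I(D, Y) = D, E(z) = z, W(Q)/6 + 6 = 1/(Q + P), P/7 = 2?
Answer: -30 - sqrt(6) ≈ -32.449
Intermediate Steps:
P = 14 (P = 7*2 = 14)
W(Q) = -36 + 6/(14 + Q) (W(Q) = -36 + 6/(Q + 14) = -36 + 6/(14 + Q))
a(L, j) = sqrt(6)
E(W(-13)) - I(a(-8, -14), 20 - 21) = 6*(-83 - 6*(-13))/(14 - 13) - sqrt(6) = 6*(-83 + 78)/1 - sqrt(6) = 6*1*(-5) - sqrt(6) = -30 - sqrt(6)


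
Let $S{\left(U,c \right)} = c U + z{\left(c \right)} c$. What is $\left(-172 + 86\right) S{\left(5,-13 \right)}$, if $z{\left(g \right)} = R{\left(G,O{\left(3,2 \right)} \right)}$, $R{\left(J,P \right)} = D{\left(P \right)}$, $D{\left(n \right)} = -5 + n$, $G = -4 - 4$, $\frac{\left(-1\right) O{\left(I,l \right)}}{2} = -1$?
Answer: $2236$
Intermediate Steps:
$O{\left(I,l \right)} = 2$ ($O{\left(I,l \right)} = \left(-2\right) \left(-1\right) = 2$)
$G = -8$ ($G = -4 - 4 = -8$)
$R{\left(J,P \right)} = -5 + P$
$z{\left(g \right)} = -3$ ($z{\left(g \right)} = -5 + 2 = -3$)
$S{\left(U,c \right)} = - 3 c + U c$ ($S{\left(U,c \right)} = c U - 3 c = U c - 3 c = - 3 c + U c$)
$\left(-172 + 86\right) S{\left(5,-13 \right)} = \left(-172 + 86\right) \left(- 13 \left(-3 + 5\right)\right) = - 86 \left(\left(-13\right) 2\right) = \left(-86\right) \left(-26\right) = 2236$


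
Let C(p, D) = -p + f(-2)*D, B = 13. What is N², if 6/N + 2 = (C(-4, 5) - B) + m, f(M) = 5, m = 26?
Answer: 9/400 ≈ 0.022500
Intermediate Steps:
C(p, D) = -p + 5*D
N = 3/20 (N = 6/(-2 + (((-1*(-4) + 5*5) - 1*13) + 26)) = 6/(-2 + (((4 + 25) - 13) + 26)) = 6/(-2 + ((29 - 13) + 26)) = 6/(-2 + (16 + 26)) = 6/(-2 + 42) = 6/40 = 6*(1/40) = 3/20 ≈ 0.15000)
N² = (3/20)² = 9/400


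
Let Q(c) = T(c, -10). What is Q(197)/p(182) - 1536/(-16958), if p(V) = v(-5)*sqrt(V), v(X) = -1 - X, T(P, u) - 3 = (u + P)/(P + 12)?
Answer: 768/8479 + 37*sqrt(182)/6916 ≈ 0.16275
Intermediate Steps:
T(P, u) = 3 + (P + u)/(12 + P) (T(P, u) = 3 + (u + P)/(P + 12) = 3 + (P + u)/(12 + P))
Q(c) = (26 + 4*c)/(12 + c) (Q(c) = (36 - 10 + 4*c)/(12 + c) = (26 + 4*c)/(12 + c))
p(V) = 4*sqrt(V) (p(V) = (-1 - 1*(-5))*sqrt(V) = (-1 + 5)*sqrt(V) = 4*sqrt(V))
Q(197)/p(182) - 1536/(-16958) = (2*(13 + 2*197)/(12 + 197))/((4*sqrt(182))) - 1536/(-16958) = (2*(13 + 394)/209)*(sqrt(182)/728) - 1536*(-1/16958) = (2*(1/209)*407)*(sqrt(182)/728) + 768/8479 = 74*(sqrt(182)/728)/19 + 768/8479 = 37*sqrt(182)/6916 + 768/8479 = 768/8479 + 37*sqrt(182)/6916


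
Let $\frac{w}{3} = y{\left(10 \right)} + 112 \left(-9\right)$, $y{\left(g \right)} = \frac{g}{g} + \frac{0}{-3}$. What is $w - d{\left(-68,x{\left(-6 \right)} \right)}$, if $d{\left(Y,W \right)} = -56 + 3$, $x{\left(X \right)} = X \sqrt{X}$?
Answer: $-2968$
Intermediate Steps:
$y{\left(g \right)} = 1$ ($y{\left(g \right)} = 1 + 0 \left(- \frac{1}{3}\right) = 1 + 0 = 1$)
$x{\left(X \right)} = X^{\frac{3}{2}}$
$d{\left(Y,W \right)} = -53$
$w = -3021$ ($w = 3 \left(1 + 112 \left(-9\right)\right) = 3 \left(1 - 1008\right) = 3 \left(-1007\right) = -3021$)
$w - d{\left(-68,x{\left(-6 \right)} \right)} = -3021 - -53 = -3021 + 53 = -2968$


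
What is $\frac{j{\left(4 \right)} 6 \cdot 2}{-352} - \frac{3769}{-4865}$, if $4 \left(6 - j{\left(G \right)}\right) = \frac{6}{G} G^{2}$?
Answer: $\frac{3769}{4865} \approx 0.77472$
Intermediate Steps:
$j{\left(G \right)} = 6 - \frac{3 G}{2}$ ($j{\left(G \right)} = 6 - \frac{\frac{6}{G} G^{2}}{4} = 6 - \frac{6 G}{4} = 6 - \frac{3 G}{2}$)
$\frac{j{\left(4 \right)} 6 \cdot 2}{-352} - \frac{3769}{-4865} = \frac{\left(6 - 6\right) 6 \cdot 2}{-352} - \frac{3769}{-4865} = \left(6 - 6\right) 6 \cdot 2 \left(- \frac{1}{352}\right) - - \frac{3769}{4865} = 0 \cdot 6 \cdot 2 \left(- \frac{1}{352}\right) + \frac{3769}{4865} = 0 \cdot 2 \left(- \frac{1}{352}\right) + \frac{3769}{4865} = 0 \left(- \frac{1}{352}\right) + \frac{3769}{4865} = 0 + \frac{3769}{4865} = \frac{3769}{4865}$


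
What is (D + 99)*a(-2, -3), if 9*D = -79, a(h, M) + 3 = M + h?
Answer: -6496/9 ≈ -721.78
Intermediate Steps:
a(h, M) = -3 + M + h (a(h, M) = -3 + (M + h) = -3 + M + h)
D = -79/9 (D = (⅑)*(-79) = -79/9 ≈ -8.7778)
(D + 99)*a(-2, -3) = (-79/9 + 99)*(-3 - 3 - 2) = (812/9)*(-8) = -6496/9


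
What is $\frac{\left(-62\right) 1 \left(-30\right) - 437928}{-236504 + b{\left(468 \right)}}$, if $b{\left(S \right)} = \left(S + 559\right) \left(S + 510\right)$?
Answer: $- \frac{218034}{383951} \approx -0.56787$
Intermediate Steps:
$b{\left(S \right)} = \left(510 + S\right) \left(559 + S\right)$ ($b{\left(S \right)} = \left(559 + S\right) \left(510 + S\right) = \left(510 + S\right) \left(559 + S\right)$)
$\frac{\left(-62\right) 1 \left(-30\right) - 437928}{-236504 + b{\left(468 \right)}} = \frac{\left(-62\right) 1 \left(-30\right) - 437928}{-236504 + \left(285090 + 468^{2} + 1069 \cdot 468\right)} = \frac{\left(-62\right) \left(-30\right) - 437928}{-236504 + \left(285090 + 219024 + 500292\right)} = \frac{1860 - 437928}{-236504 + 1004406} = - \frac{436068}{767902} = \left(-436068\right) \frac{1}{767902} = - \frac{218034}{383951}$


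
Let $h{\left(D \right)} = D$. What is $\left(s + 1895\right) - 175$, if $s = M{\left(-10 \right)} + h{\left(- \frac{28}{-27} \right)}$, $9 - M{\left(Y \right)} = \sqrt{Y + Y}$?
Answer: $\frac{46711}{27} - 2 i \sqrt{5} \approx 1730.0 - 4.4721 i$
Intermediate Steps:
$M{\left(Y \right)} = 9 - \sqrt{2} \sqrt{Y}$ ($M{\left(Y \right)} = 9 - \sqrt{Y + Y} = 9 - \sqrt{2 Y} = 9 - \sqrt{2} \sqrt{Y}$)
$s = \frac{271}{27} - 2 i \sqrt{5}$ ($s = \left(9 - \sqrt{2} \sqrt{-10}\right) - \frac{28}{-27} = \left(9 - \sqrt{2} i \sqrt{10}\right) - - \frac{28}{27} = \left(9 - 2 i \sqrt{5}\right) + \frac{28}{27} = \frac{271}{27} - 2 i \sqrt{5} \approx 10.037 - 4.4721 i$)
$\left(s + 1895\right) - 175 = \left(\left(\frac{271}{27} - 2 i \sqrt{5}\right) + 1895\right) - 175 = \left(\frac{51436}{27} - 2 i \sqrt{5}\right) - 175 = \frac{46711}{27} - 2 i \sqrt{5}$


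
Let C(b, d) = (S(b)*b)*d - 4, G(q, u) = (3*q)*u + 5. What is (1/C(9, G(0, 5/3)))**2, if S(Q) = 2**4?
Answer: 1/512656 ≈ 1.9506e-6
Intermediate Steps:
S(Q) = 16
G(q, u) = 5 + 3*q*u (G(q, u) = 3*q*u + 5 = 5 + 3*q*u)
C(b, d) = -4 + 16*b*d (C(b, d) = (16*b)*d - 4 = 16*b*d - 4 = -4 + 16*b*d)
(1/C(9, G(0, 5/3)))**2 = (1/(-4 + 16*9*(5 + 3*0*(5/3))))**2 = (1/(-4 + 16*9*(5 + 0)))**2 = (1/(-4 + 16*9*5))**2 = (1/(-4 + 720))**2 = (1/716)**2 = 1/512656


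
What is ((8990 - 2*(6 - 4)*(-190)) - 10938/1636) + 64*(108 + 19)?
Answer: 14618735/818 ≈ 17871.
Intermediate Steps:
((8990 - 2*(6 - 4)*(-190)) - 10938/1636) + 64*(108 + 19) = ((8990 - 2*2*(-190)) - 10938*1/1636) + 64*127 = ((8990 - 4*(-190)) - 5469/818) + 8128 = ((8990 + 760) - 5469/818) + 8128 = (9750 - 5469/818) + 8128 = 7970031/818 + 8128 = 14618735/818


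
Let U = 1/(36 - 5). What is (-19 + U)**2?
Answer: 345744/961 ≈ 359.78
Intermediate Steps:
U = 1/31 ≈ 0.032258
(-19 + U)**2 = (-19 + 1/31)**2 = (-588/31)**2 = 345744/961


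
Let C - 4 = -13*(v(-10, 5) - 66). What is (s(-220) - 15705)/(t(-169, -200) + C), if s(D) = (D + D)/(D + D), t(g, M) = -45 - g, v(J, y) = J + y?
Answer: -15704/1051 ≈ -14.942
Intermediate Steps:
C = 927 (C = 4 - 13*((-10 + 5) - 66) = 4 - 13*(-5 - 66) = 4 - 13*(-71) = 4 + 923 = 927)
s(D) = 1 (s(D) = (2*D)/((2*D)) = (2*D)*(1/(2*D)) = 1)
(s(-220) - 15705)/(t(-169, -200) + C) = (1 - 15705)/((-45 - 1*(-169)) + 927) = -15704/((-45 + 169) + 927) = -15704/(124 + 927) = -15704/1051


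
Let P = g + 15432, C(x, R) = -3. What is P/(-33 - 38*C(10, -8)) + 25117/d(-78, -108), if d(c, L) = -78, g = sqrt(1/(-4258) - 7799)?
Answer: -92309/702 + I*sqrt(141400272894)/344898 ≈ -131.49 + 1.0903*I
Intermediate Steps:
g = I*sqrt(141400272894)/4258 (g = sqrt(-1/4258 - 7799) = sqrt(-33208143/4258) = I*sqrt(141400272894)/4258 ≈ 88.312*I)
P = 15432 + I*sqrt(141400272894)/4258 (P = I*sqrt(141400272894)/4258 + 15432 = 15432 + I*sqrt(141400272894)/4258 ≈ 15432.0 + 88.312*I)
P/(-33 - 38*C(10, -8)) + 25117/d(-78, -108) = (15432 + I*sqrt(141400272894)/4258)/(-33 - 38*(-3)) + 25117/(-78) = (15432 + I*sqrt(141400272894)/4258)/(-33 + 114) + 25117*(-1/78) = (15432 + I*sqrt(141400272894)/4258)/81 - 25117/78 = (15432 + I*sqrt(141400272894)/4258)*(1/81) - 25117/78 = (5144/27 + I*sqrt(141400272894)/344898) - 25117/78 = -92309/702 + I*sqrt(141400272894)/344898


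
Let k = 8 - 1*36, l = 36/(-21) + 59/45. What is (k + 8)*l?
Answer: 508/63 ≈ 8.0635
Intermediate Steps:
l = -127/315 (l = 36*(-1/21) + 59*(1/45) = -12/7 + 59/45 = -127/315 ≈ -0.40317)
k = -28 (k = 8 - 36 = -28)
(k + 8)*l = (-28 + 8)*(-127/315) = -20*(-127/315) = 508/63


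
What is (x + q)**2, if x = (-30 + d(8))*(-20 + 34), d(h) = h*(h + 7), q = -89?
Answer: 1371241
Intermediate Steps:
d(h) = h*(7 + h)
x = 1260 (x = (-30 + 8*(7 + 8))*(-20 + 34) = (-30 + 8*15)*14 = (-30 + 120)*14 = 90*14 = 1260)
(x + q)**2 = (1260 - 89)**2 = 1171**2 = 1371241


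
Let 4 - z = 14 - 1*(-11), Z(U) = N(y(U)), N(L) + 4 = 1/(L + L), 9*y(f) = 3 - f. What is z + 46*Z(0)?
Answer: -136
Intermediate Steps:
y(f) = ⅓ - f/9 (y(f) = (3 - f)/9 = ⅓ - f/9)
N(L) = -4 + 1/(2*L) (N(L) = -4 + 1/(L + L) = -4 + 1/(2*L))
Z(U) = -4 + 1/(2*(⅓ - U/9))
z = -21 (z = 4 - (14 - 1*(-11)) = 4 - (14 + 11) = 4 - 1*25 = 4 - 25 = -21)
z + 46*Z(0) = -21 + 46*((15 - 8*0)/(2*(-3 + 0))) = -21 + 46*((½)*(15 + 0)/(-3)) = -21 + 46*((½)*(-⅓)*15) = -21 + 46*(-5/2) = -21 - 115 = -136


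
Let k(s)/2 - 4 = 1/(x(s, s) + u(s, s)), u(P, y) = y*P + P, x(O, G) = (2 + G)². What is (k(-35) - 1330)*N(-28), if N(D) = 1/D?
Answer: 753209/15953 ≈ 47.214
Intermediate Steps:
u(P, y) = P + P*y (u(P, y) = P*y + P = P + P*y)
k(s) = 8 + 2/((2 + s)² + s*(1 + s))
(k(-35) - 1330)*N(-28) = (2*(17 + 8*(-35)² + 20*(-35))/(4 + 2*(-35)² + 5*(-35)) - 1330)/(-28) = (2*(17 + 8*1225 - 700)/(4 + 2*1225 - 175) - 1330)*(-1/28) = (2*(17 + 9800 - 700)/(4 + 2450 - 175) - 1330)*(-1/28) = (2*9117/2279 - 1330)*(-1/28) = (2*(1/2279)*9117 - 1330)*(-1/28) = (18234/2279 - 1330)*(-1/28) = -3012836/2279*(-1/28) = 753209/15953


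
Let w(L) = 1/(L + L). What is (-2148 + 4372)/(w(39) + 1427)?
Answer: 173472/111307 ≈ 1.5585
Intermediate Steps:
w(L) = 1/(2*L)
(-2148 + 4372)/(w(39) + 1427) = (-2148 + 4372)/((½)/39 + 1427) = 2224/((½)*(1/39) + 1427) = 2224/(1/78 + 1427) = 2224/(111307/78) = 2224*(78/111307) = 173472/111307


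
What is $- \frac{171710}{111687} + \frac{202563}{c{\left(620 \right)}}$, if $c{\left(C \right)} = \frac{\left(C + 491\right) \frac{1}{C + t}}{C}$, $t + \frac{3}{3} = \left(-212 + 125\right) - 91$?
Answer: $\frac{6185759226031210}{124084257} \approx 4.9851 \cdot 10^{7}$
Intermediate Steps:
$t = -179$ ($t = -1 + \left(\left(-212 + 125\right) - 91\right) = -1 - 178 = -179$)
$c{\left(C \right)} = \frac{491 + C}{C \left(-179 + C\right)}$ ($c{\left(C \right)} = \frac{\left(C + 491\right) \frac{1}{C - 179}}{C} = \frac{\left(491 + C\right) \frac{1}{-179 + C}}{C} = \frac{\frac{1}{-179 + C} \left(491 + C\right)}{C} = \frac{491 + C}{C \left(-179 + C\right)}$)
$- \frac{171710}{111687} + \frac{202563}{c{\left(620 \right)}} = - \frac{171710}{111687} + \frac{202563}{\frac{1}{620} \frac{1}{-179 + 620} \left(491 + 620\right)} = \left(-171710\right) \frac{1}{111687} + \frac{202563}{\frac{1}{620} \cdot \frac{1}{441} \cdot 1111} = - \frac{171710}{111687} + \frac{202563}{\frac{1}{620} \cdot \frac{1}{441} \cdot 1111} = - \frac{171710}{111687} + \frac{202563}{\frac{1111}{273420}} = - \frac{171710}{111687} + 202563 \cdot \frac{273420}{1111} = - \frac{171710}{111687} + \frac{55384775460}{1111} = \frac{6185759226031210}{124084257}$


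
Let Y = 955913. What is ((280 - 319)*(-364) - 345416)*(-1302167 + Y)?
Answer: 114686249880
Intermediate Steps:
((280 - 319)*(-364) - 345416)*(-1302167 + Y) = ((280 - 319)*(-364) - 345416)*(-1302167 + 955913) = (-39*(-364) - 345416)*(-346254) = (14196 - 345416)*(-346254) = -331220*(-346254) = 114686249880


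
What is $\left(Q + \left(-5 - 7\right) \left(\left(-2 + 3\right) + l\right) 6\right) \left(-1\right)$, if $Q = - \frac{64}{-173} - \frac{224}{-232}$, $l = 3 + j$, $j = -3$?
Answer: $\frac{354524}{5017} \approx 70.665$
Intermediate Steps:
$l = 0$ ($l = 3 - 3 = 0$)
$Q = \frac{6700}{5017}$ ($Q = \left(-64\right) \left(- \frac{1}{173}\right) - - \frac{28}{29} = \frac{64}{173} + \frac{28}{29} = \frac{6700}{5017} \approx 1.3355$)
$\left(Q + \left(-5 - 7\right) \left(\left(-2 + 3\right) + l\right) 6\right) \left(-1\right) = \left(\frac{6700}{5017} + \left(-5 - 7\right) \left(\left(-2 + 3\right) + 0\right) 6\right) \left(-1\right) = \left(\frac{6700}{5017} - 12 \left(1 + 0\right) 6\right) \left(-1\right) = \left(\frac{6700}{5017} - 12 \cdot 1 \cdot 6\right) \left(-1\right) = \left(\frac{6700}{5017} - 72\right) \left(-1\right) = \left(- \frac{354524}{5017}\right) \left(-1\right) = \frac{354524}{5017}$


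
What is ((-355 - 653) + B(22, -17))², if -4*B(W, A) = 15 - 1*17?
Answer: 4060225/4 ≈ 1.0151e+6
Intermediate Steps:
B(W, A) = ½ (B(W, A) = -(15 - 1*17)/4 = -(15 - 17)/4 = -¼*(-2) = ½)
((-355 - 653) + B(22, -17))² = ((-355 - 653) + ½)² = (-1008 + ½)² = (-2015/2)² = 4060225/4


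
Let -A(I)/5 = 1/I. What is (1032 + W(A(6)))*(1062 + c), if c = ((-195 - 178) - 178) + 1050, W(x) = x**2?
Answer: 58033297/36 ≈ 1.6120e+6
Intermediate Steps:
A(I) = -5/I
c = 499 (c = (-373 - 178) + 1050 = -551 + 1050 = 499)
(1032 + W(A(6)))*(1062 + c) = (1032 + (-5/6)**2)*(1062 + 499) = (1032 + (-5*1/6)**2)*1561 = (1032 + (-5/6)**2)*1561 = (1032 + 25/36)*1561 = (37177/36)*1561 = 58033297/36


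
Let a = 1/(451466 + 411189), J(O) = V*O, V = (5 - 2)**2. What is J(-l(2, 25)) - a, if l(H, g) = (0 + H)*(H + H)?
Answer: -62111161/862655 ≈ -72.000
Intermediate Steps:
V = 9 (V = 3**2 = 9)
l(H, g) = 2*H**2 (l(H, g) = H*(2*H) = 2*H**2)
J(O) = 9*O
a = 1/862655 ≈ 1.1592e-6
J(-l(2, 25)) - a = 9*(-2*2**2) - 1*1/862655 = 9*(-2*4) - 1/862655 = 9*(-1*8) - 1/862655 = 9*(-8) - 1/862655 = -72 - 1/862655 = -62111161/862655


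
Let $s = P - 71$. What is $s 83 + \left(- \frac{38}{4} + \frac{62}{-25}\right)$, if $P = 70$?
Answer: $- \frac{4749}{50} \approx -94.98$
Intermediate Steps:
$s = -1$ ($s = 70 - 71 = -1$)
$s 83 + \left(- \frac{38}{4} + \frac{62}{-25}\right) = \left(-1\right) 83 + \left(- \frac{38}{4} + \frac{62}{-25}\right) = -83 + \left(\left(-38\right) \frac{1}{4} + 62 \left(- \frac{1}{25}\right)\right) = -83 - \frac{599}{50} = - \frac{4749}{50}$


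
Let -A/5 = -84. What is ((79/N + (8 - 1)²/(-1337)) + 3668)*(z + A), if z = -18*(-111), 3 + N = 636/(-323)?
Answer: 902364358948/102185 ≈ 8.8307e+6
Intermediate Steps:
A = 420 (A = -5*(-84) = 420)
N = -1605/323 (N = -3 + 636/(-323) = -3 + 636*(-1/323) = -3 - 636/323 = -1605/323 ≈ -4.9690)
z = 1998
((79/N + (8 - 1)²/(-1337)) + 3668)*(z + A) = ((79/(-1605/323) + (8 - 1)²/(-1337)) + 3668)*(1998 + 420) = ((79*(-323/1605) + 7²*(-1/1337)) + 3668)*2418 = ((-25517/1605 + 49*(-1/1337)) + 3668)*2418 = ((-25517/1605 - 7/191) + 3668)*2418 = (-4884982/306555 + 3668)*2418 = (1119558758/306555)*2418 = 902364358948/102185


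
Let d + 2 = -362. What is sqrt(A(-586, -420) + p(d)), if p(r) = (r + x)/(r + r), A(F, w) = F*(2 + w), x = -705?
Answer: sqrt(32454824766)/364 ≈ 494.92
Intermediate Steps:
d = -364 (d = -2 - 362 = -364)
p(r) = (-705 + r)/(2*r) (p(r) = (r - 705)/(r + r) = (-705 + r)/((2*r)) = (-705 + r)*(1/(2*r)) = (-705 + r)/(2*r))
sqrt(A(-586, -420) + p(d)) = sqrt(-586*(2 - 420) + (1/2)*(-705 - 364)/(-364)) = sqrt(-586*(-418) + (1/2)*(-1/364)*(-1069)) = sqrt(244948 + 1069/728) = sqrt(178323213/728) = sqrt(32454824766)/364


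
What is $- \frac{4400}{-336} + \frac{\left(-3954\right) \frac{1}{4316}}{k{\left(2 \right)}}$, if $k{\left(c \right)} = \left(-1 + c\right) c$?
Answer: $\frac{1145383}{90636} \approx 12.637$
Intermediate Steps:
$k{\left(c \right)} = c \left(-1 + c\right)$
$- \frac{4400}{-336} + \frac{\left(-3954\right) \frac{1}{4316}}{k{\left(2 \right)}} = - \frac{4400}{-336} + \frac{\left(-3954\right) \frac{1}{4316}}{2 \left(-1 + 2\right)} = \left(-4400\right) \left(- \frac{1}{336}\right) + \frac{\left(-3954\right) \frac{1}{4316}}{2 \cdot 1} = \frac{275}{21} - \frac{1977}{2158 \cdot 2} = \frac{275}{21} - \frac{1977}{4316} = \frac{1145383}{90636}$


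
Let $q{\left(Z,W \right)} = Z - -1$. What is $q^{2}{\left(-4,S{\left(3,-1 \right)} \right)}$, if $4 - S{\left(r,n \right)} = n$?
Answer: $9$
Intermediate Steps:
$S{\left(r,n \right)} = 4 - n$
$q{\left(Z,W \right)} = 1 + Z$ ($q{\left(Z,W \right)} = Z + 1 = 1 + Z$)
$q^{2}{\left(-4,S{\left(3,-1 \right)} \right)} = \left(1 - 4\right)^{2} = \left(-3\right)^{2} = 9$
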